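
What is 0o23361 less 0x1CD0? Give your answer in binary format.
Convert 0o23361 (octal) → 2×4096 + 3×512 + 3×64 + 6×8 + 1 = 9969 (decimal)
Convert 0x1CD0 (hexadecimal) → 1×4096 + 12×256 + 13×16 = 7376 (decimal)
Compute 9969 - 7376 = 2593
Convert 2593 (decimal) → 2593 = 2048 + 512 + 32 + 1 → 0b101000100001 (binary)
0b101000100001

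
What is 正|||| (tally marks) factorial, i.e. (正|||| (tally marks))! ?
Convert 正|||| (tally marks) → 5 + 4 = 9 (decimal)
Compute 9! = 362880
362880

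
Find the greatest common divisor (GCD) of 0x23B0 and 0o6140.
Convert 0x23B0 (hexadecimal) → 2×4096 + 3×256 + 11×16 = 9136 (decimal)
Convert 0o6140 (octal) → 6×512 + 1×64 + 4×8 = 3168 (decimal)
Compute gcd(9136, 3168) = 16
16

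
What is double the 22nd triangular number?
The 22nd triangular number = 22×23/2 = 253
Compute 253 × 2 = 506
506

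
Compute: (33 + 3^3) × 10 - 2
Convert 3^3 (power) → 27 (decimal)
Expression in decimal: (33 + 27) × 10 - 2
Parentheses first: 33 + 27 = 60
Multiply: 60 × 10 = 600
Subtract: 600 - 2 = 598
598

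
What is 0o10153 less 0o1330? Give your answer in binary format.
Convert 0o10153 (octal) → 1×4096 + 1×64 + 5×8 + 3 = 4203 (decimal)
Convert 0o1330 (octal) → 1×512 + 3×64 + 3×8 = 728 (decimal)
Compute 4203 - 728 = 3475
Convert 3475 (decimal) → 3475 = 2048 + 1024 + 256 + 128 + 16 + 2 + 1 → 0b110110010011 (binary)
0b110110010011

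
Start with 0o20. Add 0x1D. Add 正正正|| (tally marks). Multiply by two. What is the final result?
Convert 0o20 (octal) → 2×8 = 16 (decimal)
Start: 16
Convert 0x1D (hexadecimal) → 1×16 + 13 = 29 (decimal)
16 + 29 = 45
Convert 正正正|| (tally marks) → 5 + 5 + 5 + 2 = 17 (decimal)
45 + 17 = 62
Convert two (English words) → 2 (decimal)
62 × 2 = 124
124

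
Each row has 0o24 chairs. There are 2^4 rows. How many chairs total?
Convert 0o24 (octal) → 2×8 + 4 = 20 (decimal)
Convert 2^4 (power) → 16 (decimal)
Compute 20 × 16 = 320
320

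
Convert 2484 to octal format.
Convert 2484 (decimal) → 2484 = 4×512 + 6×64 + 6×8 + 4 → 0o4664 (octal)
0o4664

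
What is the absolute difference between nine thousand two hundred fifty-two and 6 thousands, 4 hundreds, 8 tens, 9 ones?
Convert nine thousand two hundred fifty-two (English words) → 9×1000 + 2×100 + 52 = 9252 (decimal)
Convert 6 thousands, 4 hundreds, 8 tens, 9 ones (place-value notation) → 6×1000 + 4×100 + 8×10 + 9 = 6489 (decimal)
Compute |9252 - 6489| = 2763
2763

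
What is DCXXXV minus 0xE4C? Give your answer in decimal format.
Convert DCXXXV (Roman numeral) → 500 + 100 + 10 + 10 + 10 + 5 = 635 (decimal)
Convert 0xE4C (hexadecimal) → 14×256 + 4×16 + 12 = 3660 (decimal)
Compute 635 - 3660 = -3025
-3025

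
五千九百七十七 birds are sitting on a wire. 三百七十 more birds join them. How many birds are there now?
Convert 五千九百七十七 (Chinese numeral) → 5×1000 + 9×100 + 7×10 + 7 = 5977 (decimal)
Convert 三百七十 (Chinese numeral) → 3×100 + 7×10 = 370 (decimal)
Compute 5977 + 370 = 6347
6347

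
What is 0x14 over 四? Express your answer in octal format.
Convert 0x14 (hexadecimal) → 1×16 + 4 = 20 (decimal)
Convert 四 (Chinese numeral) → 4 (decimal)
Compute 20 ÷ 4 = 5
Convert 5 (decimal) → 0o5 (octal)
0o5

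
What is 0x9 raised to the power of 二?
Convert 0x9 (hexadecimal) → 9 (decimal)
Convert 二 (Chinese numeral) → 2 (decimal)
Compute 9 ^ 2 = 81
81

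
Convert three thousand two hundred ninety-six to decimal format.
Convert three thousand two hundred ninety-six (English words) → 3×1000 + 2×100 + 96 = 3296 (decimal)
3296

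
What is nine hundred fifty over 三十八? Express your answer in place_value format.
Convert nine hundred fifty (English words) → 9×100 + 50 = 950 (decimal)
Convert 三十八 (Chinese numeral) → 3×10 + 8 = 38 (decimal)
Compute 950 ÷ 38 = 25
Convert 25 (decimal) → 25 = 2×10 + 5 → 2 tens, 5 ones (place-value notation)
2 tens, 5 ones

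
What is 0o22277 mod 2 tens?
Convert 0o22277 (octal) → 2×4096 + 2×512 + 2×64 + 7×8 + 7 = 9407 (decimal)
Convert 2 tens (place-value notation) → 2×10 = 20 (decimal)
Compute 9407 mod 20 = 7
7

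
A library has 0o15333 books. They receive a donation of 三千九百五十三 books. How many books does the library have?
Convert 0o15333 (octal) → 1×4096 + 5×512 + 3×64 + 3×8 + 3 = 6875 (decimal)
Convert 三千九百五十三 (Chinese numeral) → 3×1000 + 9×100 + 5×10 + 3 = 3953 (decimal)
Compute 6875 + 3953 = 10828
10828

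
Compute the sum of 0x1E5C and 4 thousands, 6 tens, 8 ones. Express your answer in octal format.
Convert 0x1E5C (hexadecimal) → 1×4096 + 14×256 + 5×16 + 12 = 7772 (decimal)
Convert 4 thousands, 6 tens, 8 ones (place-value notation) → 4×1000 + 6×10 + 8 = 4068 (decimal)
Compute 7772 + 4068 = 11840
Convert 11840 (decimal) → 11840 = 2×4096 + 7×512 + 1×64 → 0o27100 (octal)
0o27100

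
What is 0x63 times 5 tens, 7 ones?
Convert 0x63 (hexadecimal) → 6×16 + 3 = 99 (decimal)
Convert 5 tens, 7 ones (place-value notation) → 5×10 + 7 = 57 (decimal)
Compute 99 × 57 = 5643
5643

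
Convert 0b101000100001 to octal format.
Convert 0b101000100001 (binary) → 2048 + 512 + 32 + 1 = 2593 (decimal)
Convert 2593 (decimal) → 2593 = 5×512 + 4×8 + 1 → 0o5041 (octal)
0o5041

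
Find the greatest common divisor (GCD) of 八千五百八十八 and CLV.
Convert 八千五百八十八 (Chinese numeral) → 8×1000 + 5×100 + 8×10 + 8 = 8588 (decimal)
Convert CLV (Roman numeral) → 100 + 50 + 5 = 155 (decimal)
Compute gcd(8588, 155) = 1
1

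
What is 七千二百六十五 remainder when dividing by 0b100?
Convert 七千二百六十五 (Chinese numeral) → 7×1000 + 2×100 + 6×10 + 5 = 7265 (decimal)
Convert 0b100 (binary) → 4 (decimal)
Compute 7265 mod 4 = 1
1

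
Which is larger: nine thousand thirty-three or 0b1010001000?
Convert nine thousand thirty-three (English words) → 9×1000 + 33 = 9033 (decimal)
Convert 0b1010001000 (binary) → 512 + 128 + 8 = 648 (decimal)
Compare 9033 vs 648: larger = 9033
9033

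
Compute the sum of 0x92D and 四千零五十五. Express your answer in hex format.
Convert 0x92D (hexadecimal) → 9×256 + 2×16 + 13 = 2349 (decimal)
Convert 四千零五十五 (Chinese numeral) → 4×1000 + 5×10 + 5 = 4055 (decimal)
Compute 2349 + 4055 = 6404
Convert 6404 (decimal) → 6404 = 1×4096 + 9×256 + 4 → 0x1904 (hexadecimal)
0x1904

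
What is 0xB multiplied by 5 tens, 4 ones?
Convert 0xB (hexadecimal) → 11 (decimal)
Convert 5 tens, 4 ones (place-value notation) → 5×10 + 4 = 54 (decimal)
Compute 11 × 54 = 594
594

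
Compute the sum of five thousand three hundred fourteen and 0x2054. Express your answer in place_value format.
Convert five thousand three hundred fourteen (English words) → 5×1000 + 3×100 + 14 = 5314 (decimal)
Convert 0x2054 (hexadecimal) → 2×4096 + 5×16 + 4 = 8276 (decimal)
Compute 5314 + 8276 = 13590
Convert 13590 (decimal) → 13590 = 13×1000 + 5×100 + 9×10 → 13 thousands, 5 hundreds, 9 tens (place-value notation)
13 thousands, 5 hundreds, 9 tens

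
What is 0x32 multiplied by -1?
Convert 0x32 (hexadecimal) → 3×16 + 2 = 50 (decimal)
Compute 50 × -1 = -50
-50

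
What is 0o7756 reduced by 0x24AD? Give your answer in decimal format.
Convert 0o7756 (octal) → 7×512 + 7×64 + 5×8 + 6 = 4078 (decimal)
Convert 0x24AD (hexadecimal) → 2×4096 + 4×256 + 10×16 + 13 = 9389 (decimal)
Compute 4078 - 9389 = -5311
-5311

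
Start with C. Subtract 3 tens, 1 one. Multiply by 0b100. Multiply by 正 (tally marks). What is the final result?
Convert C (Roman numeral) → 100 (decimal)
Start: 100
Convert 3 tens, 1 one (place-value notation) → 3×10 + 1 = 31 (decimal)
100 - 31 = 69
Convert 0b100 (binary) → 4 (decimal)
69 × 4 = 276
Convert 正 (tally marks) → 5 (decimal)
276 × 5 = 1380
1380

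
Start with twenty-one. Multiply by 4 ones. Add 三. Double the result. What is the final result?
Convert twenty-one (English words) → 21 (decimal)
Start: 21
Convert 4 ones (place-value notation) → 4 (decimal)
21 × 4 = 84
Convert 三 (Chinese numeral) → 3 (decimal)
84 + 3 = 87
87 × 2 = 174
174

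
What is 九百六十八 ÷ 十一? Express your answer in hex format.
Convert 九百六十八 (Chinese numeral) → 9×100 + 6×10 + 8 = 968 (decimal)
Convert 十一 (Chinese numeral) → 1×10 + 1 = 11 (decimal)
Compute 968 ÷ 11 = 88
Convert 88 (decimal) → 88 = 5×16 + 8 → 0x58 (hexadecimal)
0x58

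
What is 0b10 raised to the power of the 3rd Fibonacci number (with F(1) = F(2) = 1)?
Convert 0b10 (binary) → 2 (decimal)
Convert the 3rd Fibonacci number (with F(1) = F(2) = 1) (Fibonacci index) → 1, 1, 2 → 2 (decimal)
Compute 2 ^ 2 = 4
4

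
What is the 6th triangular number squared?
The 6th triangular number = 6×7/2 = 21
Compute 21² = 21 × 21 = 441
441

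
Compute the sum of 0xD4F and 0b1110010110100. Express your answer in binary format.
Convert 0xD4F (hexadecimal) → 13×256 + 4×16 + 15 = 3407 (decimal)
Convert 0b1110010110100 (binary) → 4096 + 2048 + 1024 + 128 + 32 + 16 + 4 = 7348 (decimal)
Compute 3407 + 7348 = 10755
Convert 10755 (decimal) → 10755 = 8192 + 2048 + 512 + 2 + 1 → 0b10101000000011 (binary)
0b10101000000011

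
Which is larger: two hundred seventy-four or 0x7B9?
Convert two hundred seventy-four (English words) → 2×100 + 74 = 274 (decimal)
Convert 0x7B9 (hexadecimal) → 7×256 + 11×16 + 9 = 1977 (decimal)
Compare 274 vs 1977: larger = 1977
1977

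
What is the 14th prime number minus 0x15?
The 14th prime number = 43
Convert 0x15 (hexadecimal) → 1×16 + 5 = 21 (decimal)
Compute 43 - 21 = 22
22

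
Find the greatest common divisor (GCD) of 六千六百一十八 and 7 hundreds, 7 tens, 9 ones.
Convert 六千六百一十八 (Chinese numeral) → 6×1000 + 6×100 + 1×10 + 8 = 6618 (decimal)
Convert 7 hundreds, 7 tens, 9 ones (place-value notation) → 7×100 + 7×10 + 9 = 779 (decimal)
Compute gcd(6618, 779) = 1
1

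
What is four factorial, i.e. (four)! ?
Convert four (English words) → 4 (decimal)
Compute 4! = 24
24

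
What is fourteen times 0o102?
Convert fourteen (English words) → 14 (decimal)
Convert 0o102 (octal) → 1×64 + 2 = 66 (decimal)
Compute 14 × 66 = 924
924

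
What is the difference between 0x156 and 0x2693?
Convert 0x156 (hexadecimal) → 1×256 + 5×16 + 6 = 342 (decimal)
Convert 0x2693 (hexadecimal) → 2×4096 + 6×256 + 9×16 + 3 = 9875 (decimal)
Difference: |342 - 9875| = 9533
9533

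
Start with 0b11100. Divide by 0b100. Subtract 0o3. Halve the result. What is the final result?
Convert 0b11100 (binary) → 16 + 8 + 4 = 28 (decimal)
Start: 28
Convert 0b100 (binary) → 4 (decimal)
28 ÷ 4 = 7
Convert 0o3 (octal) → 3 (decimal)
7 - 3 = 4
4 ÷ 2 = 2
2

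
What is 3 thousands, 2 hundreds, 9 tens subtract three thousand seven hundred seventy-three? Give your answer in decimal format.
Convert 3 thousands, 2 hundreds, 9 tens (place-value notation) → 3×1000 + 2×100 + 9×10 = 3290 (decimal)
Convert three thousand seven hundred seventy-three (English words) → 3×1000 + 7×100 + 73 = 3773 (decimal)
Compute 3290 - 3773 = -483
-483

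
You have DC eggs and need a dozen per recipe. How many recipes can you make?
Convert DC (Roman numeral) → 500 + 100 = 600 (decimal)
Convert a dozen (colloquial) → 12 (decimal)
Compute 600 ÷ 12 = 50
50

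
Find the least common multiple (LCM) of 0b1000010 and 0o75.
Convert 0b1000010 (binary) → 64 + 2 = 66 (decimal)
Convert 0o75 (octal) → 7×8 + 5 = 61 (decimal)
Compute lcm(66, 61) = 4026
4026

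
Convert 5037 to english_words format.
Convert 5037 (decimal) → 5037 = 5×1000 + 37 → five thousand thirty-seven (English words)
five thousand thirty-seven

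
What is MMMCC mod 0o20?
Convert MMMCC (Roman numeral) → 1000 + 1000 + 1000 + 100 + 100 = 3200 (decimal)
Convert 0o20 (octal) → 2×8 = 16 (decimal)
Compute 3200 mod 16 = 0
0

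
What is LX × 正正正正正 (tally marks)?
Convert LX (Roman numeral) → 50 + 10 = 60 (decimal)
Convert 正正正正正 (tally marks) → 5 + 5 + 5 + 5 + 5 = 25 (decimal)
Compute 60 × 25 = 1500
1500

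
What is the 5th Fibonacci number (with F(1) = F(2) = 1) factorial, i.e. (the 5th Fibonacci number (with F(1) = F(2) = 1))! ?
Convert the 5th Fibonacci number (with F(1) = F(2) = 1) (Fibonacci index) → 1, 1, 2, 3, 5 → 5 (decimal)
Compute 5! = 120
120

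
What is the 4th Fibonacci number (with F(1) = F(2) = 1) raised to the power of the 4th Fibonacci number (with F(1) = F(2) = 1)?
Convert the 4th Fibonacci number (with F(1) = F(2) = 1) (Fibonacci index) → 1, 1, 2, 3 → 3 (decimal)
Convert the 4th Fibonacci number (with F(1) = F(2) = 1) (Fibonacci index) → 1, 1, 2, 3 → 3 (decimal)
Compute 3 ^ 3 = 27
27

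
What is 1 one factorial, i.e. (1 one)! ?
Convert 1 one (place-value notation) → 1 (decimal)
Compute 1! = 1
1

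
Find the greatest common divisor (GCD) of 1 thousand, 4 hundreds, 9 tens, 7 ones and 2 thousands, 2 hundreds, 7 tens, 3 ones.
Convert 1 thousand, 4 hundreds, 9 tens, 7 ones (place-value notation) → 1×1000 + 4×100 + 9×10 + 7 = 1497 (decimal)
Convert 2 thousands, 2 hundreds, 7 tens, 3 ones (place-value notation) → 2×1000 + 2×100 + 7×10 + 3 = 2273 (decimal)
Compute gcd(1497, 2273) = 1
1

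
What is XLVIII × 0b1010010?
Convert XLVIII (Roman numeral) → 40 + 5 + 1 + 1 + 1 = 48 (decimal)
Convert 0b1010010 (binary) → 64 + 16 + 2 = 82 (decimal)
Compute 48 × 82 = 3936
3936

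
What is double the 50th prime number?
The 50th prime number = 229
Compute 229 × 2 = 458
458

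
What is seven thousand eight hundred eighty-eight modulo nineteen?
Convert seven thousand eight hundred eighty-eight (English words) → 7×1000 + 8×100 + 88 = 7888 (decimal)
Convert nineteen (English words) → 19 (decimal)
Compute 7888 mod 19 = 3
3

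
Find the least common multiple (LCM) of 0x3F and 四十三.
Convert 0x3F (hexadecimal) → 3×16 + 15 = 63 (decimal)
Convert 四十三 (Chinese numeral) → 4×10 + 3 = 43 (decimal)
Compute lcm(63, 43) = 2709
2709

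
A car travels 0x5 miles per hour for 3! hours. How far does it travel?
Convert 0x5 (hexadecimal) → 5 (decimal)
Convert 3! (factorial) → 6 (decimal)
Compute 5 × 6 = 30
30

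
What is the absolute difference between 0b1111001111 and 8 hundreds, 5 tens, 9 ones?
Convert 0b1111001111 (binary) → 512 + 256 + 128 + 64 + 8 + 4 + 2 + 1 = 975 (decimal)
Convert 8 hundreds, 5 tens, 9 ones (place-value notation) → 8×100 + 5×10 + 9 = 859 (decimal)
Compute |975 - 859| = 116
116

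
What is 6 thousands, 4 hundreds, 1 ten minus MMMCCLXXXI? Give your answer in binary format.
Convert 6 thousands, 4 hundreds, 1 ten (place-value notation) → 6×1000 + 4×100 + 1×10 = 6410 (decimal)
Convert MMMCCLXXXI (Roman numeral) → 1000 + 1000 + 1000 + 100 + 100 + 50 + 10 + 10 + 10 + 1 = 3281 (decimal)
Compute 6410 - 3281 = 3129
Convert 3129 (decimal) → 3129 = 2048 + 1024 + 32 + 16 + 8 + 1 → 0b110000111001 (binary)
0b110000111001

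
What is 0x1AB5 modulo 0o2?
Convert 0x1AB5 (hexadecimal) → 1×4096 + 10×256 + 11×16 + 5 = 6837 (decimal)
Convert 0o2 (octal) → 2 (decimal)
Compute 6837 mod 2 = 1
1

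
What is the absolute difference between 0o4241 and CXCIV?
Convert 0o4241 (octal) → 4×512 + 2×64 + 4×8 + 1 = 2209 (decimal)
Convert CXCIV (Roman numeral) → 100 + 90 + 4 = 194 (decimal)
Compute |2209 - 194| = 2015
2015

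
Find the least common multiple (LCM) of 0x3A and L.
Convert 0x3A (hexadecimal) → 3×16 + 10 = 58 (decimal)
Convert L (Roman numeral) → 50 (decimal)
Compute lcm(58, 50) = 1450
1450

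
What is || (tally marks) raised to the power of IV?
Convert || (tally marks) → 2 (decimal)
Convert IV (Roman numeral) → 4 (decimal)
Compute 2 ^ 4 = 16
16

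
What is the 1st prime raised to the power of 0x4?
Convert the 1st prime (prime index) → 2 (decimal)
Convert 0x4 (hexadecimal) → 4 (decimal)
Compute 2 ^ 4 = 16
16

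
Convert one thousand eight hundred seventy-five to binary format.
Convert one thousand eight hundred seventy-five (English words) → 1×1000 + 8×100 + 75 = 1875 (decimal)
Convert 1875 (decimal) → 1875 = 1024 + 512 + 256 + 64 + 16 + 2 + 1 → 0b11101010011 (binary)
0b11101010011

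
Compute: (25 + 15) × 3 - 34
Parentheses first: 25 + 15 = 40
Multiply: 40 × 3 = 120
Subtract: 120 - 34 = 86
86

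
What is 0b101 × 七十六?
Convert 0b101 (binary) → 4 + 1 = 5 (decimal)
Convert 七十六 (Chinese numeral) → 7×10 + 6 = 76 (decimal)
Compute 5 × 76 = 380
380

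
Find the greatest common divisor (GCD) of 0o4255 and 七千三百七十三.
Convert 0o4255 (octal) → 4×512 + 2×64 + 5×8 + 5 = 2221 (decimal)
Convert 七千三百七十三 (Chinese numeral) → 7×1000 + 3×100 + 7×10 + 3 = 7373 (decimal)
Compute gcd(2221, 7373) = 1
1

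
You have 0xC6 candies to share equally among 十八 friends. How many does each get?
Convert 0xC6 (hexadecimal) → 12×16 + 6 = 198 (decimal)
Convert 十八 (Chinese numeral) → 1×10 + 8 = 18 (decimal)
Compute 198 ÷ 18 = 11
11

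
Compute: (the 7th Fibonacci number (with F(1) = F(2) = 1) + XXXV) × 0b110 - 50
Convert the 7th Fibonacci number (with F(1) = F(2) = 1) (Fibonacci index) → 1, 1, 2, 3, 5, 8, 13 → 13 (decimal)
Convert XXXV (Roman numeral) → 10 + 10 + 10 + 5 = 35 (decimal)
Convert 0b110 (binary) → 4 + 2 = 6 (decimal)
Expression in decimal: (13 + 35) × 6 - 50
Parentheses first: 13 + 35 = 48
Multiply: 48 × 6 = 288
Subtract: 288 - 50 = 238
238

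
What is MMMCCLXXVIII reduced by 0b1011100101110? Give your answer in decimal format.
Convert MMMCCLXXVIII (Roman numeral) → 1000 + 1000 + 1000 + 100 + 100 + 50 + 10 + 10 + 5 + 1 + 1 + 1 = 3278 (decimal)
Convert 0b1011100101110 (binary) → 4096 + 1024 + 512 + 256 + 32 + 8 + 4 + 2 = 5934 (decimal)
Compute 3278 - 5934 = -2656
-2656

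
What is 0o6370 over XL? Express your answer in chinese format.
Convert 0o6370 (octal) → 6×512 + 3×64 + 7×8 = 3320 (decimal)
Convert XL (Roman numeral) → 40 (decimal)
Compute 3320 ÷ 40 = 83
Convert 83 (decimal) → 83 = 8×10 + 3 → 八十三 (Chinese numeral)
八十三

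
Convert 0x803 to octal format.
Convert 0x803 (hexadecimal) → 8×256 + 3 = 2051 (decimal)
Convert 2051 (decimal) → 2051 = 4×512 + 3 → 0o4003 (octal)
0o4003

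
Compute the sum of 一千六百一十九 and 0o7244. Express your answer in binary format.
Convert 一千六百一十九 (Chinese numeral) → 1×1000 + 6×100 + 1×10 + 9 = 1619 (decimal)
Convert 0o7244 (octal) → 7×512 + 2×64 + 4×8 + 4 = 3748 (decimal)
Compute 1619 + 3748 = 5367
Convert 5367 (decimal) → 5367 = 4096 + 1024 + 128 + 64 + 32 + 16 + 4 + 2 + 1 → 0b1010011110111 (binary)
0b1010011110111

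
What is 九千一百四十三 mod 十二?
Convert 九千一百四十三 (Chinese numeral) → 9×1000 + 1×100 + 4×10 + 3 = 9143 (decimal)
Convert 十二 (Chinese numeral) → 1×10 + 2 = 12 (decimal)
Compute 9143 mod 12 = 11
11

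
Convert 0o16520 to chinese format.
Convert 0o16520 (octal) → 1×4096 + 6×512 + 5×64 + 2×8 = 7504 (decimal)
Convert 7504 (decimal) → 7504 = 7×1000 + 5×100 + 4 → 七千五百零四 (Chinese numeral)
七千五百零四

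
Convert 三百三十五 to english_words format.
Convert 三百三十五 (Chinese numeral) → 3×100 + 3×10 + 5 = 335 (decimal)
Convert 335 (decimal) → 335 = 3×100 + 35 → three hundred thirty-five (English words)
three hundred thirty-five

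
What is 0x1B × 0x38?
Convert 0x1B (hexadecimal) → 1×16 + 11 = 27 (decimal)
Convert 0x38 (hexadecimal) → 3×16 + 8 = 56 (decimal)
Compute 27 × 56 = 1512
1512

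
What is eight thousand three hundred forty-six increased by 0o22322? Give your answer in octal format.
Convert eight thousand three hundred forty-six (English words) → 8×1000 + 3×100 + 46 = 8346 (decimal)
Convert 0o22322 (octal) → 2×4096 + 2×512 + 3×64 + 2×8 + 2 = 9426 (decimal)
Compute 8346 + 9426 = 17772
Convert 17772 (decimal) → 17772 = 4×4096 + 2×512 + 5×64 + 5×8 + 4 → 0o42554 (octal)
0o42554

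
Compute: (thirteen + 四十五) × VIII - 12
Convert thirteen (English words) → 13 (decimal)
Convert 四十五 (Chinese numeral) → 4×10 + 5 = 45 (decimal)
Convert VIII (Roman numeral) → 5 + 1 + 1 + 1 = 8 (decimal)
Expression in decimal: (13 + 45) × 8 - 12
Parentheses first: 13 + 45 = 58
Multiply: 58 × 8 = 464
Subtract: 464 - 12 = 452
452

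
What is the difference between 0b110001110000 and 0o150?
Convert 0b110001110000 (binary) → 2048 + 1024 + 64 + 32 + 16 = 3184 (decimal)
Convert 0o150 (octal) → 1×64 + 5×8 = 104 (decimal)
Difference: |3184 - 104| = 3080
3080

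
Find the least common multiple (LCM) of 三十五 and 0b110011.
Convert 三十五 (Chinese numeral) → 3×10 + 5 = 35 (decimal)
Convert 0b110011 (binary) → 32 + 16 + 2 + 1 = 51 (decimal)
Compute lcm(35, 51) = 1785
1785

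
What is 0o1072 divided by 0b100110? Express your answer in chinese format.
Convert 0o1072 (octal) → 1×512 + 7×8 + 2 = 570 (decimal)
Convert 0b100110 (binary) → 32 + 4 + 2 = 38 (decimal)
Compute 570 ÷ 38 = 15
Convert 15 (decimal) → 15 = 1×10 + 5 → 十五 (Chinese numeral)
十五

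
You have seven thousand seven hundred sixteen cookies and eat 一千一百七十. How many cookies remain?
Convert seven thousand seven hundred sixteen (English words) → 7×1000 + 7×100 + 16 = 7716 (decimal)
Convert 一千一百七十 (Chinese numeral) → 1×1000 + 1×100 + 7×10 = 1170 (decimal)
Compute 7716 - 1170 = 6546
6546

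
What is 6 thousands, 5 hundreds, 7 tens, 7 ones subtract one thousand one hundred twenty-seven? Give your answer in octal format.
Convert 6 thousands, 5 hundreds, 7 tens, 7 ones (place-value notation) → 6×1000 + 5×100 + 7×10 + 7 = 6577 (decimal)
Convert one thousand one hundred twenty-seven (English words) → 1×1000 + 1×100 + 27 = 1127 (decimal)
Compute 6577 - 1127 = 5450
Convert 5450 (decimal) → 5450 = 1×4096 + 2×512 + 5×64 + 1×8 + 2 → 0o12512 (octal)
0o12512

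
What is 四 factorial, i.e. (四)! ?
Convert 四 (Chinese numeral) → 4 (decimal)
Compute 4! = 24
24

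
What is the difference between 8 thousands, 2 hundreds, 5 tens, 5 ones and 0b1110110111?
Convert 8 thousands, 2 hundreds, 5 tens, 5 ones (place-value notation) → 8×1000 + 2×100 + 5×10 + 5 = 8255 (decimal)
Convert 0b1110110111 (binary) → 512 + 256 + 128 + 32 + 16 + 4 + 2 + 1 = 951 (decimal)
Difference: |8255 - 951| = 7304
7304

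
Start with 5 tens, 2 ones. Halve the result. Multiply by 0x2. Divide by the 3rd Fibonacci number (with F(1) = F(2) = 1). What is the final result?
Convert 5 tens, 2 ones (place-value notation) → 5×10 + 2 = 52 (decimal)
Start: 52
52 ÷ 2 = 26
Convert 0x2 (hexadecimal) → 2 (decimal)
26 × 2 = 52
Convert the 3rd Fibonacci number (with F(1) = F(2) = 1) (Fibonacci index) → 1, 1, 2 → 2 (decimal)
52 ÷ 2 = 26
26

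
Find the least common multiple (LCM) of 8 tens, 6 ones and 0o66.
Convert 8 tens, 6 ones (place-value notation) → 8×10 + 6 = 86 (decimal)
Convert 0o66 (octal) → 6×8 + 6 = 54 (decimal)
Compute lcm(86, 54) = 2322
2322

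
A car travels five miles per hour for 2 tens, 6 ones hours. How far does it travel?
Convert five (English words) → 5 (decimal)
Convert 2 tens, 6 ones (place-value notation) → 2×10 + 6 = 26 (decimal)
Compute 5 × 26 = 130
130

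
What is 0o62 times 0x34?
Convert 0o62 (octal) → 6×8 + 2 = 50 (decimal)
Convert 0x34 (hexadecimal) → 3×16 + 4 = 52 (decimal)
Compute 50 × 52 = 2600
2600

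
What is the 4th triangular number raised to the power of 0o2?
Convert the 4th triangular number (triangular index) → 4×5/2 = 10 (decimal)
Convert 0o2 (octal) → 2 (decimal)
Compute 10 ^ 2 = 100
100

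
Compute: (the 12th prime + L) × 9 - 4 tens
Convert the 12th prime (prime index) → 37 (decimal)
Convert L (Roman numeral) → 50 (decimal)
Convert 4 tens (place-value notation) → 4×10 = 40 (decimal)
Expression in decimal: (37 + 50) × 9 - 40
Parentheses first: 37 + 50 = 87
Multiply: 87 × 9 = 783
Subtract: 783 - 40 = 743
743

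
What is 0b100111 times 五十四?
Convert 0b100111 (binary) → 32 + 4 + 2 + 1 = 39 (decimal)
Convert 五十四 (Chinese numeral) → 5×10 + 4 = 54 (decimal)
Compute 39 × 54 = 2106
2106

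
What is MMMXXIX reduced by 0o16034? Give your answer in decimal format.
Convert MMMXXIX (Roman numeral) → 1000 + 1000 + 1000 + 10 + 10 + 9 = 3029 (decimal)
Convert 0o16034 (octal) → 1×4096 + 6×512 + 3×8 + 4 = 7196 (decimal)
Compute 3029 - 7196 = -4167
-4167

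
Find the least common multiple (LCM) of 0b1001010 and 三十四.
Convert 0b1001010 (binary) → 64 + 8 + 2 = 74 (decimal)
Convert 三十四 (Chinese numeral) → 3×10 + 4 = 34 (decimal)
Compute lcm(74, 34) = 1258
1258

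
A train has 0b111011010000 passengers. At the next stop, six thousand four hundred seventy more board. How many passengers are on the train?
Convert 0b111011010000 (binary) → 2048 + 1024 + 512 + 128 + 64 + 16 = 3792 (decimal)
Convert six thousand four hundred seventy (English words) → 6×1000 + 4×100 + 70 = 6470 (decimal)
Compute 3792 + 6470 = 10262
10262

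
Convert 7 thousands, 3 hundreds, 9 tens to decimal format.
Convert 7 thousands, 3 hundreds, 9 tens (place-value notation) → 7×1000 + 3×100 + 9×10 = 7390 (decimal)
7390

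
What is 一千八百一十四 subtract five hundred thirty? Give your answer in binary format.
Convert 一千八百一十四 (Chinese numeral) → 1×1000 + 8×100 + 1×10 + 4 = 1814 (decimal)
Convert five hundred thirty (English words) → 5×100 + 30 = 530 (decimal)
Compute 1814 - 530 = 1284
Convert 1284 (decimal) → 1284 = 1024 + 256 + 4 → 0b10100000100 (binary)
0b10100000100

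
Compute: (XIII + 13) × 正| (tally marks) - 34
Convert XIII (Roman numeral) → 10 + 1 + 1 + 1 = 13 (decimal)
Convert 正| (tally marks) → 5 + 1 = 6 (decimal)
Expression in decimal: (13 + 13) × 6 - 34
Parentheses first: 13 + 13 = 26
Multiply: 26 × 6 = 156
Subtract: 156 - 34 = 122
122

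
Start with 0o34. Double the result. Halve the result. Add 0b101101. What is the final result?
Convert 0o34 (octal) → 3×8 + 4 = 28 (decimal)
Start: 28
28 × 2 = 56
56 ÷ 2 = 28
Convert 0b101101 (binary) → 32 + 8 + 4 + 1 = 45 (decimal)
28 + 45 = 73
73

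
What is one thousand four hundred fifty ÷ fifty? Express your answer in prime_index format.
Convert one thousand four hundred fifty (English words) → 1×1000 + 4×100 + 50 = 1450 (decimal)
Convert fifty (English words) → 50 (decimal)
Compute 1450 ÷ 50 = 29
Convert 29 (decimal) → the 10th prime (prime index)
the 10th prime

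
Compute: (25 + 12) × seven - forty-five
Convert seven (English words) → 7 (decimal)
Convert forty-five (English words) → 45 (decimal)
Expression in decimal: (25 + 12) × 7 - 45
Parentheses first: 25 + 12 = 37
Multiply: 37 × 7 = 259
Subtract: 259 - 45 = 214
214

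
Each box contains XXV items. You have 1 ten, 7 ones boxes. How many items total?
Convert XXV (Roman numeral) → 10 + 10 + 5 = 25 (decimal)
Convert 1 ten, 7 ones (place-value notation) → 1×10 + 7 = 17 (decimal)
Compute 25 × 17 = 425
425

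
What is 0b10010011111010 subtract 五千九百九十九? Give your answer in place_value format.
Convert 0b10010011111010 (binary) → 8192 + 1024 + 128 + 64 + 32 + 16 + 8 + 2 = 9466 (decimal)
Convert 五千九百九十九 (Chinese numeral) → 5×1000 + 9×100 + 9×10 + 9 = 5999 (decimal)
Compute 9466 - 5999 = 3467
Convert 3467 (decimal) → 3467 = 3×1000 + 4×100 + 6×10 + 7 → 3 thousands, 4 hundreds, 6 tens, 7 ones (place-value notation)
3 thousands, 4 hundreds, 6 tens, 7 ones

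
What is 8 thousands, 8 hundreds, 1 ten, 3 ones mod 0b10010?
Convert 8 thousands, 8 hundreds, 1 ten, 3 ones (place-value notation) → 8×1000 + 8×100 + 1×10 + 3 = 8813 (decimal)
Convert 0b10010 (binary) → 16 + 2 = 18 (decimal)
Compute 8813 mod 18 = 11
11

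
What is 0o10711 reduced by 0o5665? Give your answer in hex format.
Convert 0o10711 (octal) → 1×4096 + 7×64 + 1×8 + 1 = 4553 (decimal)
Convert 0o5665 (octal) → 5×512 + 6×64 + 6×8 + 5 = 2997 (decimal)
Compute 4553 - 2997 = 1556
Convert 1556 (decimal) → 1556 = 6×256 + 1×16 + 4 → 0x614 (hexadecimal)
0x614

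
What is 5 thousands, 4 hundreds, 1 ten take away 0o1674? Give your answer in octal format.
Convert 5 thousands, 4 hundreds, 1 ten (place-value notation) → 5×1000 + 4×100 + 1×10 = 5410 (decimal)
Convert 0o1674 (octal) → 1×512 + 6×64 + 7×8 + 4 = 956 (decimal)
Compute 5410 - 956 = 4454
Convert 4454 (decimal) → 4454 = 1×4096 + 5×64 + 4×8 + 6 → 0o10546 (octal)
0o10546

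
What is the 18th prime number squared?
The 18th prime number = 61
Compute 61² = 61 × 61 = 3721
3721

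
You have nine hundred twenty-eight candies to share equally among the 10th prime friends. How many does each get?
Convert nine hundred twenty-eight (English words) → 9×100 + 28 = 928 (decimal)
Convert the 10th prime (prime index) → 29 (decimal)
Compute 928 ÷ 29 = 32
32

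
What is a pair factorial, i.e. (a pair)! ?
Convert a pair (colloquial) → 2 (decimal)
Compute 2! = 2
2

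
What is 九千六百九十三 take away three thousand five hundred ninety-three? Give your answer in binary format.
Convert 九千六百九十三 (Chinese numeral) → 9×1000 + 6×100 + 9×10 + 3 = 9693 (decimal)
Convert three thousand five hundred ninety-three (English words) → 3×1000 + 5×100 + 93 = 3593 (decimal)
Compute 9693 - 3593 = 6100
Convert 6100 (decimal) → 6100 = 4096 + 1024 + 512 + 256 + 128 + 64 + 16 + 4 → 0b1011111010100 (binary)
0b1011111010100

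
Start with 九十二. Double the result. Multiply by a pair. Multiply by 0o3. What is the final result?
Convert 九十二 (Chinese numeral) → 9×10 + 2 = 92 (decimal)
Start: 92
92 × 2 = 184
Convert a pair (colloquial) → 2 (decimal)
184 × 2 = 368
Convert 0o3 (octal) → 3 (decimal)
368 × 3 = 1104
1104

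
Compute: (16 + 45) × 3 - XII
Convert XII (Roman numeral) → 10 + 1 + 1 = 12 (decimal)
Expression in decimal: (16 + 45) × 3 - 12
Parentheses first: 16 + 45 = 61
Multiply: 61 × 3 = 183
Subtract: 183 - 12 = 171
171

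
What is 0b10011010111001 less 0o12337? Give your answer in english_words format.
Convert 0b10011010111001 (binary) → 8192 + 1024 + 512 + 128 + 32 + 16 + 8 + 1 = 9913 (decimal)
Convert 0o12337 (octal) → 1×4096 + 2×512 + 3×64 + 3×8 + 7 = 5343 (decimal)
Compute 9913 - 5343 = 4570
Convert 4570 (decimal) → 4570 = 4×1000 + 5×100 + 70 → four thousand five hundred seventy (English words)
four thousand five hundred seventy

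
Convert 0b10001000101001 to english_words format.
Convert 0b10001000101001 (binary) → 8192 + 512 + 32 + 8 + 1 = 8745 (decimal)
Convert 8745 (decimal) → 8745 = 8×1000 + 7×100 + 45 → eight thousand seven hundred forty-five (English words)
eight thousand seven hundred forty-five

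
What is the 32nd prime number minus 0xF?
The 32nd prime number = 131
Convert 0xF (hexadecimal) → 15 (decimal)
Compute 131 - 15 = 116
116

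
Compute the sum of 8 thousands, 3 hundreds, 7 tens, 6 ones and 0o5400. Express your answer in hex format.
Convert 8 thousands, 3 hundreds, 7 tens, 6 ones (place-value notation) → 8×1000 + 3×100 + 7×10 + 6 = 8376 (decimal)
Convert 0o5400 (octal) → 5×512 + 4×64 = 2816 (decimal)
Compute 8376 + 2816 = 11192
Convert 11192 (decimal) → 11192 = 2×4096 + 11×256 + 11×16 + 8 → 0x2BB8 (hexadecimal)
0x2BB8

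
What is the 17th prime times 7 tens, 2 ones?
Convert the 17th prime (prime index) → 59 (decimal)
Convert 7 tens, 2 ones (place-value notation) → 7×10 + 2 = 72 (decimal)
Compute 59 × 72 = 4248
4248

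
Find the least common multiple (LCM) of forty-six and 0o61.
Convert forty-six (English words) → 46 (decimal)
Convert 0o61 (octal) → 6×8 + 1 = 49 (decimal)
Compute lcm(46, 49) = 2254
2254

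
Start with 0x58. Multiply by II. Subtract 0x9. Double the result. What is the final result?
Convert 0x58 (hexadecimal) → 5×16 + 8 = 88 (decimal)
Start: 88
Convert II (Roman numeral) → 1 + 1 = 2 (decimal)
88 × 2 = 176
Convert 0x9 (hexadecimal) → 9 (decimal)
176 - 9 = 167
167 × 2 = 334
334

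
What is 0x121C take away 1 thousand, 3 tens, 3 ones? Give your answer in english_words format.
Convert 0x121C (hexadecimal) → 1×4096 + 2×256 + 1×16 + 12 = 4636 (decimal)
Convert 1 thousand, 3 tens, 3 ones (place-value notation) → 1×1000 + 3×10 + 3 = 1033 (decimal)
Compute 4636 - 1033 = 3603
Convert 3603 (decimal) → 3603 = 3×1000 + 6×100 + 3 → three thousand six hundred three (English words)
three thousand six hundred three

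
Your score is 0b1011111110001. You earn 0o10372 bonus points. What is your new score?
Convert 0b1011111110001 (binary) → 4096 + 1024 + 512 + 256 + 128 + 64 + 32 + 16 + 1 = 6129 (decimal)
Convert 0o10372 (octal) → 1×4096 + 3×64 + 7×8 + 2 = 4346 (decimal)
Compute 6129 + 4346 = 10475
10475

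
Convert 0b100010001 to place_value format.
Convert 0b100010001 (binary) → 256 + 16 + 1 = 273 (decimal)
Convert 273 (decimal) → 273 = 2×100 + 7×10 + 3 → 2 hundreds, 7 tens, 3 ones (place-value notation)
2 hundreds, 7 tens, 3 ones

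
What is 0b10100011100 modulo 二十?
Convert 0b10100011100 (binary) → 1024 + 256 + 16 + 8 + 4 = 1308 (decimal)
Convert 二十 (Chinese numeral) → 2×10 = 20 (decimal)
Compute 1308 mod 20 = 8
8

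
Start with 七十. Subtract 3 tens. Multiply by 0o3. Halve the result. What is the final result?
Convert 七十 (Chinese numeral) → 7×10 = 70 (decimal)
Start: 70
Convert 3 tens (place-value notation) → 3×10 = 30 (decimal)
70 - 30 = 40
Convert 0o3 (octal) → 3 (decimal)
40 × 3 = 120
120 ÷ 2 = 60
60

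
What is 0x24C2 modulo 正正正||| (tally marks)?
Convert 0x24C2 (hexadecimal) → 2×4096 + 4×256 + 12×16 + 2 = 9410 (decimal)
Convert 正正正||| (tally marks) → 5 + 5 + 5 + 3 = 18 (decimal)
Compute 9410 mod 18 = 14
14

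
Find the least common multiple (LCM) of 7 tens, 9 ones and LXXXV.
Convert 7 tens, 9 ones (place-value notation) → 7×10 + 9 = 79 (decimal)
Convert LXXXV (Roman numeral) → 50 + 10 + 10 + 10 + 5 = 85 (decimal)
Compute lcm(79, 85) = 6715
6715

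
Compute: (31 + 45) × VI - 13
Convert VI (Roman numeral) → 5 + 1 = 6 (decimal)
Expression in decimal: (31 + 45) × 6 - 13
Parentheses first: 31 + 45 = 76
Multiply: 76 × 6 = 456
Subtract: 456 - 13 = 443
443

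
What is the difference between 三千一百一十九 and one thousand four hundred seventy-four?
Convert 三千一百一十九 (Chinese numeral) → 3×1000 + 1×100 + 1×10 + 9 = 3119 (decimal)
Convert one thousand four hundred seventy-four (English words) → 1×1000 + 4×100 + 74 = 1474 (decimal)
Difference: |3119 - 1474| = 1645
1645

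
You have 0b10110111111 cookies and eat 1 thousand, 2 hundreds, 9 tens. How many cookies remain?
Convert 0b10110111111 (binary) → 1024 + 256 + 128 + 32 + 16 + 8 + 4 + 2 + 1 = 1471 (decimal)
Convert 1 thousand, 2 hundreds, 9 tens (place-value notation) → 1×1000 + 2×100 + 9×10 = 1290 (decimal)
Compute 1471 - 1290 = 181
181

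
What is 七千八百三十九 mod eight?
Convert 七千八百三十九 (Chinese numeral) → 7×1000 + 8×100 + 3×10 + 9 = 7839 (decimal)
Convert eight (English words) → 8 (decimal)
Compute 7839 mod 8 = 7
7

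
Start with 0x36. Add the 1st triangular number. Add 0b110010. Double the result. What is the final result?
Convert 0x36 (hexadecimal) → 3×16 + 6 = 54 (decimal)
Start: 54
Convert the 1st triangular number (triangular index) → 1×2/2 = 1 (decimal)
54 + 1 = 55
Convert 0b110010 (binary) → 32 + 16 + 2 = 50 (decimal)
55 + 50 = 105
105 × 2 = 210
210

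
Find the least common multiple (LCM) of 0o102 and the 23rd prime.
Convert 0o102 (octal) → 1×64 + 2 = 66 (decimal)
Convert the 23rd prime (prime index) → 83 (decimal)
Compute lcm(66, 83) = 5478
5478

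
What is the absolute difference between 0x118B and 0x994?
Convert 0x118B (hexadecimal) → 1×4096 + 1×256 + 8×16 + 11 = 4491 (decimal)
Convert 0x994 (hexadecimal) → 9×256 + 9×16 + 4 = 2452 (decimal)
Compute |4491 - 2452| = 2039
2039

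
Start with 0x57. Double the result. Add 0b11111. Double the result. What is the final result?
Convert 0x57 (hexadecimal) → 5×16 + 7 = 87 (decimal)
Start: 87
87 × 2 = 174
Convert 0b11111 (binary) → 16 + 8 + 4 + 2 + 1 = 31 (decimal)
174 + 31 = 205
205 × 2 = 410
410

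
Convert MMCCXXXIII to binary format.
Convert MMCCXXXIII (Roman numeral) → 1000 + 1000 + 100 + 100 + 10 + 10 + 10 + 1 + 1 + 1 = 2233 (decimal)
Convert 2233 (decimal) → 2233 = 2048 + 128 + 32 + 16 + 8 + 1 → 0b100010111001 (binary)
0b100010111001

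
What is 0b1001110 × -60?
Convert 0b1001110 (binary) → 64 + 8 + 4 + 2 = 78 (decimal)
Compute 78 × -60 = -4680
-4680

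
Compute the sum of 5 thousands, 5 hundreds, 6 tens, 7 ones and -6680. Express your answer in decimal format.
Convert 5 thousands, 5 hundreds, 6 tens, 7 ones (place-value notation) → 5×1000 + 5×100 + 6×10 + 7 = 5567 (decimal)
Compute 5567 + -6680 = -1113
-1113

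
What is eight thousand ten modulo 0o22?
Convert eight thousand ten (English words) → 8×1000 + 10 = 8010 (decimal)
Convert 0o22 (octal) → 2×8 + 2 = 18 (decimal)
Compute 8010 mod 18 = 0
0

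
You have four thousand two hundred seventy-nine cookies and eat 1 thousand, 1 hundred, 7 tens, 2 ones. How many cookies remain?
Convert four thousand two hundred seventy-nine (English words) → 4×1000 + 2×100 + 79 = 4279 (decimal)
Convert 1 thousand, 1 hundred, 7 tens, 2 ones (place-value notation) → 1×1000 + 1×100 + 7×10 + 2 = 1172 (decimal)
Compute 4279 - 1172 = 3107
3107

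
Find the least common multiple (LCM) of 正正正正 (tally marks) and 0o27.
Convert 正正正正 (tally marks) → 5 + 5 + 5 + 5 = 20 (decimal)
Convert 0o27 (octal) → 2×8 + 7 = 23 (decimal)
Compute lcm(20, 23) = 460
460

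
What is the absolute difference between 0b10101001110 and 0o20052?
Convert 0b10101001110 (binary) → 1024 + 256 + 64 + 8 + 4 + 2 = 1358 (decimal)
Convert 0o20052 (octal) → 2×4096 + 5×8 + 2 = 8234 (decimal)
Compute |1358 - 8234| = 6876
6876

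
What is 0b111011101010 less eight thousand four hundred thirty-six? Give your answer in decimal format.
Convert 0b111011101010 (binary) → 2048 + 1024 + 512 + 128 + 64 + 32 + 8 + 2 = 3818 (decimal)
Convert eight thousand four hundred thirty-six (English words) → 8×1000 + 4×100 + 36 = 8436 (decimal)
Compute 3818 - 8436 = -4618
-4618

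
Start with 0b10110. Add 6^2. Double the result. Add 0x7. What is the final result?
Convert 0b10110 (binary) → 16 + 4 + 2 = 22 (decimal)
Start: 22
Convert 6^2 (power) → 36 (decimal)
22 + 36 = 58
58 × 2 = 116
Convert 0x7 (hexadecimal) → 7 (decimal)
116 + 7 = 123
123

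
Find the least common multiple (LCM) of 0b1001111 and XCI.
Convert 0b1001111 (binary) → 64 + 8 + 4 + 2 + 1 = 79 (decimal)
Convert XCI (Roman numeral) → 90 + 1 = 91 (decimal)
Compute lcm(79, 91) = 7189
7189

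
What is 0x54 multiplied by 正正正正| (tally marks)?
Convert 0x54 (hexadecimal) → 5×16 + 4 = 84 (decimal)
Convert 正正正正| (tally marks) → 5 + 5 + 5 + 5 + 1 = 21 (decimal)
Compute 84 × 21 = 1764
1764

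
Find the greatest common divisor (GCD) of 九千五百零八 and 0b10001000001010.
Convert 九千五百零八 (Chinese numeral) → 9×1000 + 5×100 + 8 = 9508 (decimal)
Convert 0b10001000001010 (binary) → 8192 + 512 + 8 + 2 = 8714 (decimal)
Compute gcd(9508, 8714) = 2
2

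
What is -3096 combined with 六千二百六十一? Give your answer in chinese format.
Convert 六千二百六十一 (Chinese numeral) → 6×1000 + 2×100 + 6×10 + 1 = 6261 (decimal)
Compute -3096 + 6261 = 3165
Convert 3165 (decimal) → 3165 = 3×1000 + 1×100 + 6×10 + 5 → 三千一百六十五 (Chinese numeral)
三千一百六十五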